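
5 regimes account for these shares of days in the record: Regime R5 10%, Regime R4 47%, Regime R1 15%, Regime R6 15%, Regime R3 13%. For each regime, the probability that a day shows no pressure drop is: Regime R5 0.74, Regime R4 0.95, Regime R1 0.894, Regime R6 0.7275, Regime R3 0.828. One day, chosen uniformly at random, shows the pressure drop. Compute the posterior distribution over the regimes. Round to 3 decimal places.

Taking complements, P(drop | each) = Regime R5 0.26, Regime R4 0.05, Regime R1 0.106, Regime R6 0.2725, Regime R3 0.172.
Compute prior × likelihood for every hypothesis:
  Regime R5: 0.1 × 0.26 = 0.026
  Regime R4: 0.47 × 0.05 = 0.0235
  Regime R1: 0.15 × 0.106 = 0.0159
  Regime R6: 0.15 × 0.2725 = 0.040875
  Regime R3: 0.13 × 0.172 = 0.02236
Sum = 0.128635.
P(Regime R5 | drop) = 0.026/0.128635 ≈ 0.202
P(Regime R4 | drop) = 0.0235/0.128635 ≈ 0.183
P(Regime R1 | drop) = 0.0159/0.128635 ≈ 0.124
P(Regime R6 | drop) = 0.040875/0.128635 ≈ 0.318
P(Regime R3 | drop) = 0.02236/0.128635 ≈ 0.174

Regime R5 0.202, Regime R4 0.183, Regime R1 0.124, Regime R6 0.318, Regime R3 0.174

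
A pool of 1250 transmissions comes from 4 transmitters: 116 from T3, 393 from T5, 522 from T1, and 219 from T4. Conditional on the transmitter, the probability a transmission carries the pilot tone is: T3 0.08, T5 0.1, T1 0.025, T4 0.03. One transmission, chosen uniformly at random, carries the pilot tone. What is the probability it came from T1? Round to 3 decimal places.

0.191

Unnormalized posteriors (prior × likelihood):
  T3: 0.0928 × 0.08 = 0.007424
  T5: 0.3144 × 0.1 = 0.03144
  T1: 0.4176 × 0.025 = 0.01044
  T4: 0.1752 × 0.03 = 0.005256
Sum = 0.05456.
P(T1 | evidence) = 0.01044 / 0.05456 ≈ 0.191.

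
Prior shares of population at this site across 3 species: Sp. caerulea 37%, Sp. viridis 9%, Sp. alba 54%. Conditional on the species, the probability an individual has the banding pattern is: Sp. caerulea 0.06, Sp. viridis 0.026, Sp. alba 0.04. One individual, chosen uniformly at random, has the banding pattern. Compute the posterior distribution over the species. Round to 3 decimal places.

Prior × likelihood for each hypothesis:
  Sp. caerulea: 0.37 × 0.06 = 0.0222
  Sp. viridis: 0.09 × 0.026 = 0.00234
  Sp. alba: 0.54 × 0.04 = 0.0216
Sum = 0.04614.
P(Sp. caerulea | banded) = 0.0222/0.04614 ≈ 0.481
P(Sp. viridis | banded) = 0.00234/0.04614 ≈ 0.051
P(Sp. alba | banded) = 0.0216/0.04614 ≈ 0.468

Sp. caerulea 0.481, Sp. viridis 0.051, Sp. alba 0.468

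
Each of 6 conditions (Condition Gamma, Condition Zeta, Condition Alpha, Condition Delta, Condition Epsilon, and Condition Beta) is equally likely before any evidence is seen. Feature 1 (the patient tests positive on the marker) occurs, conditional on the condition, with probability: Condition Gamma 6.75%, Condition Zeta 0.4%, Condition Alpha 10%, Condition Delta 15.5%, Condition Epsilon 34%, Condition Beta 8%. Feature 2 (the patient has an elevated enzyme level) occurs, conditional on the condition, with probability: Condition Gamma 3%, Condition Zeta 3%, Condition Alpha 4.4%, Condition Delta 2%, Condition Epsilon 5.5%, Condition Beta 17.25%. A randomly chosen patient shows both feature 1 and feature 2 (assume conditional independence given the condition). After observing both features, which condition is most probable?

Condition Epsilon

Since the prior is uniform, the posterior is proportional to the likelihood:
  Condition Gamma: 0.0675 × 0.03 = 0.002025
  Condition Zeta: 0.004 × 0.03 = 0.00012
  Condition Alpha: 0.1 × 0.044 = 0.0044
  Condition Delta: 0.155 × 0.02 = 0.0031
  Condition Epsilon: 0.34 × 0.055 = 0.0187
  Condition Beta: 0.08 × 0.1725 = 0.0138
Total = 0.042145.
Largest term belongs to Condition Epsilon, so Condition Epsilon is most probable.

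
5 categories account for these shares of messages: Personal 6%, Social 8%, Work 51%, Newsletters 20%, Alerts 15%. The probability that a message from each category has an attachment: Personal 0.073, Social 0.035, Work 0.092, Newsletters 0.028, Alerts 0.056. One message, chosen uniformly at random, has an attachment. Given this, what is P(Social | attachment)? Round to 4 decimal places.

0.0411

By Bayes' rule, posterior ∝ prior × likelihood:
  Personal: 0.06 × 0.073 = 0.00438
  Social: 0.08 × 0.035 = 0.0028
  Work: 0.51 × 0.092 = 0.04692
  Newsletters: 0.2 × 0.028 = 0.0056
  Alerts: 0.15 × 0.056 = 0.0084
Normalizing constant = 0.0681.
P(Social | evidence) = 0.0028 / 0.0681 ≈ 0.0411.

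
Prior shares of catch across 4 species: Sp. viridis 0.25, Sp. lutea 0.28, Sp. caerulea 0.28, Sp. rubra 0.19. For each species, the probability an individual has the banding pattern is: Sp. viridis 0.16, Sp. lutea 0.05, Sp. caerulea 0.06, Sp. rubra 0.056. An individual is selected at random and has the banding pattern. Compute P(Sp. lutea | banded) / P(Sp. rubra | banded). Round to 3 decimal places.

1.316

Unnormalized posteriors (prior × likelihood):
  Sp. viridis: 0.25 × 0.16 = 0.04
  Sp. lutea: 0.28 × 0.05 = 0.014
  Sp. caerulea: 0.28 × 0.06 = 0.0168
  Sp. rubra: 0.19 × 0.056 = 0.01064
Sum = 0.08144.
The ratio is 0.014 / 0.01064 (the normalizer cancels) = 1.316.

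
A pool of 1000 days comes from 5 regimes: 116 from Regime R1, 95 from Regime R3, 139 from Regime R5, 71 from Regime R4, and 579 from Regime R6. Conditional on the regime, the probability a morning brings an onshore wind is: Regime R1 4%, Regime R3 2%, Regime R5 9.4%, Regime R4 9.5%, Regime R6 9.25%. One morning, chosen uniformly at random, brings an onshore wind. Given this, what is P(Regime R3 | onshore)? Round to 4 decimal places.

0.0238

Compute prior × likelihood for every hypothesis:
  Regime R1: 0.116 × 0.04 = 0.00464
  Regime R3: 0.095 × 0.02 = 0.0019
  Regime R5: 0.139 × 0.094 = 0.013066
  Regime R4: 0.071 × 0.095 = 0.006745
  Regime R6: 0.579 × 0.0925 = 0.0535575
Total = 0.0799085.
P(Regime R3 | evidence) = 0.0019 / 0.0799085 ≈ 0.0238.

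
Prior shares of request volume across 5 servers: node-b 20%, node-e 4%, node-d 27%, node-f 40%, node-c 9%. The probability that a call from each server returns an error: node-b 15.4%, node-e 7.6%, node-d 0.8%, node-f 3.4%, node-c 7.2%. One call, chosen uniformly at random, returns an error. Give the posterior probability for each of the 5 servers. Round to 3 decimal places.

By Bayes' rule, posterior ∝ prior × likelihood:
  node-b: 0.2 × 0.154 = 0.0308
  node-e: 0.04 × 0.076 = 0.00304
  node-d: 0.27 × 0.008 = 0.00216
  node-f: 0.4 × 0.034 = 0.0136
  node-c: 0.09 × 0.072 = 0.00648
Normalizing constant = 0.05608.
P(node-b | error) = 0.0308/0.05608 ≈ 0.549
P(node-e | error) = 0.00304/0.05608 ≈ 0.054
P(node-d | error) = 0.00216/0.05608 ≈ 0.039
P(node-f | error) = 0.0136/0.05608 ≈ 0.243
P(node-c | error) = 0.00648/0.05608 ≈ 0.116
(Check: 0.549+0.054+0.039+0.243+0.116 = 1.001.)

node-b 0.549, node-e 0.054, node-d 0.039, node-f 0.243, node-c 0.116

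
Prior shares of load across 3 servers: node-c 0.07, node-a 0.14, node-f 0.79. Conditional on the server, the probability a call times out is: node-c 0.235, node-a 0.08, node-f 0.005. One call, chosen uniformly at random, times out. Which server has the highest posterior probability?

node-c

By Bayes' rule, posterior ∝ prior × likelihood:
  node-c: 0.07 × 0.235 = 0.01645
  node-a: 0.14 × 0.08 = 0.0112
  node-f: 0.79 × 0.005 = 0.00395
Normalizing constant = 0.0316.
Largest term belongs to node-c, so node-c is most probable.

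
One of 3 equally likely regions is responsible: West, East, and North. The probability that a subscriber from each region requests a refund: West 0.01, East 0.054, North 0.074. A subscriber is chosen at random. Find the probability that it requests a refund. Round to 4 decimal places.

Since the prior is uniform, the posterior is proportional to the likelihood:
  West: 0.01
  East: 0.054
  North: 0.074
P(refund) = (1/3) × (0.01 + 0.054 + 0.074) = 0.138/3 ≈ 0.0460.

0.0460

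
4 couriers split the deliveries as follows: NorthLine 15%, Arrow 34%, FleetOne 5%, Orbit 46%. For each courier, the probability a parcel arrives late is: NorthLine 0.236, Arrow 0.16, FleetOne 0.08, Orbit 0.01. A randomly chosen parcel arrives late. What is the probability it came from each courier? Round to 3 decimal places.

Unnormalized posteriors (prior × likelihood):
  NorthLine: 0.15 × 0.236 = 0.0354
  Arrow: 0.34 × 0.16 = 0.0544
  FleetOne: 0.05 × 0.08 = 0.004
  Orbit: 0.46 × 0.01 = 0.0046
Sum = 0.0984.
P(NorthLine | late) = 0.0354/0.0984 ≈ 0.360
P(Arrow | late) = 0.0544/0.0984 ≈ 0.553
P(FleetOne | late) = 0.004/0.0984 ≈ 0.041
P(Orbit | late) = 0.0046/0.0984 ≈ 0.047
(Check: 0.360+0.553+0.041+0.047 = 1.001.)

NorthLine 0.360, Arrow 0.553, FleetOne 0.041, Orbit 0.047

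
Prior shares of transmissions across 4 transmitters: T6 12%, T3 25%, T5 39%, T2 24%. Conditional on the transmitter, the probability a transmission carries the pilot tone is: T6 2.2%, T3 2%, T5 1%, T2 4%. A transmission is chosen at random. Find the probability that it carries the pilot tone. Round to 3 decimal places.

Compute prior × likelihood for every hypothesis:
  T6: 0.12 × 0.022 = 0.00264
  T3: 0.25 × 0.02 = 0.005
  T5: 0.39 × 0.01 = 0.0039
  T2: 0.24 × 0.04 = 0.0096
P(pilot) = 0.00264 + 0.005 + 0.0039 + 0.0096 = 0.02114 → 0.021.

0.021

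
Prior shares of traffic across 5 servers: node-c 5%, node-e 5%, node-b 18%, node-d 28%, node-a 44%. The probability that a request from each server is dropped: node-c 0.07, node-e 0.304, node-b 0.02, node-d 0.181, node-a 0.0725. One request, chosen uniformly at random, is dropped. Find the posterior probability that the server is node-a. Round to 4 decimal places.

By Bayes' rule, posterior ∝ prior × likelihood:
  node-c: 0.05 × 0.07 = 0.0035
  node-e: 0.05 × 0.304 = 0.0152
  node-b: 0.18 × 0.02 = 0.0036
  node-d: 0.28 × 0.181 = 0.05068
  node-a: 0.44 × 0.0725 = 0.0319
Normalizing constant = 0.10488.
P(node-a | evidence) = 0.0319 / 0.10488 ≈ 0.3042.

0.3042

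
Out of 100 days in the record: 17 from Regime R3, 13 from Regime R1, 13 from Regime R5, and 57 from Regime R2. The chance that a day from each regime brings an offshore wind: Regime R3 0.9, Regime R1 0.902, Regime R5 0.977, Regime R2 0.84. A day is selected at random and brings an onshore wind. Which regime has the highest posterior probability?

Regime R2

Taking complements, P(onshore | each) = Regime R3 0.1, Regime R1 0.098, Regime R5 0.023, Regime R2 0.16.
Unnormalized posteriors (prior × likelihood):
  Regime R3: 0.17 × 0.1 = 0.017
  Regime R1: 0.13 × 0.098 = 0.01274
  Regime R5: 0.13 × 0.023 = 0.00299
  Regime R2: 0.57 × 0.16 = 0.0912
Normalizing constant = 0.12393.
Largest term belongs to Regime R2, so Regime R2 is most probable.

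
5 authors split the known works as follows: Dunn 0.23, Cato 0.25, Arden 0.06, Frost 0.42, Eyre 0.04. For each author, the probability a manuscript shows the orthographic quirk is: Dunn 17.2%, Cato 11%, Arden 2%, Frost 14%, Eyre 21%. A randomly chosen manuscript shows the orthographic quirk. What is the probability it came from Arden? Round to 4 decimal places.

0.0089

By Bayes' rule, posterior ∝ prior × likelihood:
  Dunn: 0.23 × 0.172 = 0.03956
  Cato: 0.25 × 0.11 = 0.0275
  Arden: 0.06 × 0.02 = 0.0012
  Frost: 0.42 × 0.14 = 0.0588
  Eyre: 0.04 × 0.21 = 0.0084
Sum = 0.13546.
P(Arden | evidence) = 0.0012 / 0.13546 ≈ 0.0089.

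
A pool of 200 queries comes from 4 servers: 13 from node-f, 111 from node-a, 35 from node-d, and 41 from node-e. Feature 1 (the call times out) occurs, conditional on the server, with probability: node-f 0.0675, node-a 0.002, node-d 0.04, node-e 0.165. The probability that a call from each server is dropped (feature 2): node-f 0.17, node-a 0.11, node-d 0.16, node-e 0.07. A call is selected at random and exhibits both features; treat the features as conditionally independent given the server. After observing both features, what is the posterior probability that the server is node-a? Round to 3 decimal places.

0.028

Compute prior × likelihood for every hypothesis:
  node-f: 0.065 × 0.0675 × 0.17 = 0.000745875
  node-a: 0.555 × 0.002 × 0.11 = 0.0001221
  node-d: 0.175 × 0.04 × 0.16 = 0.00112
  node-e: 0.205 × 0.165 × 0.07 = 0.00236775
Sum = 0.004355725.
P(node-a | evidence) = 0.0001221 / 0.004355725 ≈ 0.028.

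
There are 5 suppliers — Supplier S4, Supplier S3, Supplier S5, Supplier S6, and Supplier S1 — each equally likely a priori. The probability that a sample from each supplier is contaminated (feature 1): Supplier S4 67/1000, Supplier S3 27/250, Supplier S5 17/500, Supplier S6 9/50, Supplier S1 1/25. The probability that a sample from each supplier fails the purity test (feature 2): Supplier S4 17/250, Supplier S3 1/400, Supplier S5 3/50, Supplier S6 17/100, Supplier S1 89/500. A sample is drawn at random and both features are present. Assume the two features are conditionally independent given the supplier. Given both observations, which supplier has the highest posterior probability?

Since the prior is uniform, the posterior is proportional to the likelihood:
  Supplier S4: 0.067 × 0.068 = 0.004556
  Supplier S3: 0.108 × 0.0025 = 0.00027
  Supplier S5: 0.034 × 0.06 = 0.00204
  Supplier S6: 0.18 × 0.17 = 0.0306
  Supplier S1: 0.04 × 0.178 = 0.00712
Normalizing constant = 0.044586.
Largest term belongs to Supplier S6, so Supplier S6 is most probable.

Supplier S6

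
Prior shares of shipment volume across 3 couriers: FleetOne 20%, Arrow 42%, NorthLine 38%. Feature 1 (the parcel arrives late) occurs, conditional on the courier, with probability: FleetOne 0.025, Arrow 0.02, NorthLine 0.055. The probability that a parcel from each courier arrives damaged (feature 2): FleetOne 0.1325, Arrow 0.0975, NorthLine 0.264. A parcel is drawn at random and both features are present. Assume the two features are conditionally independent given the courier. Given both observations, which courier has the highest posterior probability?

NorthLine

By Bayes' rule, posterior ∝ prior × likelihood:
  FleetOne: 0.2 × 0.025 × 0.1325 = 0.0006625
  Arrow: 0.42 × 0.02 × 0.0975 = 0.000819
  NorthLine: 0.38 × 0.055 × 0.264 = 0.0055176
Total = 0.0069991.
Largest term belongs to NorthLine, so NorthLine is most probable.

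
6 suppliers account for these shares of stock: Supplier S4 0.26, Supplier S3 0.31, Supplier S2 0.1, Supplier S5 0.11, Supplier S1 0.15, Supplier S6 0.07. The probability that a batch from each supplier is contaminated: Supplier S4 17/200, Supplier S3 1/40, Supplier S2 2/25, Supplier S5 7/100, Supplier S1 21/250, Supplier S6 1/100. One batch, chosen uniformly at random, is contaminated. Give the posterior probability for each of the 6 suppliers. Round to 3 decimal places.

Compute prior × likelihood for every hypothesis:
  Supplier S4: 0.26 × 0.085 = 0.0221
  Supplier S3: 0.31 × 0.025 = 0.00775
  Supplier S2: 0.1 × 0.08 = 0.008
  Supplier S5: 0.11 × 0.07 = 0.0077
  Supplier S1: 0.15 × 0.084 = 0.0126
  Supplier S6: 0.07 × 0.01 = 0.0007
Sum = 0.05885.
P(Supplier S4 | contaminated) = 0.0221/0.05885 ≈ 0.376
P(Supplier S3 | contaminated) = 0.00775/0.05885 ≈ 0.132
P(Supplier S2 | contaminated) = 0.008/0.05885 ≈ 0.136
P(Supplier S5 | contaminated) = 0.0077/0.05885 ≈ 0.131
P(Supplier S1 | contaminated) = 0.0126/0.05885 ≈ 0.214
P(Supplier S6 | contaminated) = 0.0007/0.05885 ≈ 0.012
(Check: 0.376+0.132+0.136+0.131+0.214+0.012 = 1.001.)

Supplier S4 0.376, Supplier S3 0.132, Supplier S2 0.136, Supplier S5 0.131, Supplier S1 0.214, Supplier S6 0.012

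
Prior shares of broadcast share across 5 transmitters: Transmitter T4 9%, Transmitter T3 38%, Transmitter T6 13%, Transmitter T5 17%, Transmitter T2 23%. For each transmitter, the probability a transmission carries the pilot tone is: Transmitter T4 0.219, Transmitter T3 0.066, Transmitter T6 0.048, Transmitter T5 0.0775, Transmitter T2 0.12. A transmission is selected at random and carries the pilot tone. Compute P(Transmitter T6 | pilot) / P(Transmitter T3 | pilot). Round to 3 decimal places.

0.249

Prior × likelihood for each hypothesis:
  Transmitter T4: 0.09 × 0.219 = 0.01971
  Transmitter T3: 0.38 × 0.066 = 0.02508
  Transmitter T6: 0.13 × 0.048 = 0.00624
  Transmitter T5: 0.17 × 0.0775 = 0.013175
  Transmitter T2: 0.23 × 0.12 = 0.0276
Normalizing constant = 0.091805.
The ratio is 0.00624 / 0.02508 (the normalizer cancels) = 0.249.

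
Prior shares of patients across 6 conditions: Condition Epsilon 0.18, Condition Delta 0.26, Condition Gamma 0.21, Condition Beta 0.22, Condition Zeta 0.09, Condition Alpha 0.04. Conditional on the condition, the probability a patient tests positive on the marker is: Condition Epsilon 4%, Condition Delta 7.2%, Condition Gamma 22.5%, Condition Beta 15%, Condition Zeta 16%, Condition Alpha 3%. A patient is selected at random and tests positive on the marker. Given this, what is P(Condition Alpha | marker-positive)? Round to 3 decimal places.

0.010

By Bayes' rule, posterior ∝ prior × likelihood:
  Condition Epsilon: 0.18 × 0.04 = 0.0072
  Condition Delta: 0.26 × 0.072 = 0.01872
  Condition Gamma: 0.21 × 0.225 = 0.04725
  Condition Beta: 0.22 × 0.15 = 0.033
  Condition Zeta: 0.09 × 0.16 = 0.0144
  Condition Alpha: 0.04 × 0.03 = 0.0012
Normalizing constant = 0.12177.
P(Condition Alpha | evidence) = 0.0012 / 0.12177 ≈ 0.010.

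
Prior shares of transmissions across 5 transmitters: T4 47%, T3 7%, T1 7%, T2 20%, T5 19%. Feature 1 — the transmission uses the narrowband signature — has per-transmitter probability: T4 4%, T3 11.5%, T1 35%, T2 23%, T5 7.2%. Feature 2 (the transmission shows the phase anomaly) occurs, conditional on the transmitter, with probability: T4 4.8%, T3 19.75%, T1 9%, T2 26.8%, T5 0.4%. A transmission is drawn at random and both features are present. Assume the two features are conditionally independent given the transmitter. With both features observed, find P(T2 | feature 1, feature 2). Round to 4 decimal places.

Unnormalized posteriors (prior × likelihood):
  T4: 0.47 × 0.04 × 0.048 = 0.0009024
  T3: 0.07 × 0.115 × 0.1975 = 0.001589875
  T1: 0.07 × 0.35 × 0.09 = 0.002205
  T2: 0.2 × 0.23 × 0.268 = 0.012328
  T5: 0.19 × 0.072 × 0.004 = 0.00005472
Normalizing constant = 0.017079995.
P(T2 | evidence) = 0.012328 / 0.017079995 ≈ 0.7218.

0.7218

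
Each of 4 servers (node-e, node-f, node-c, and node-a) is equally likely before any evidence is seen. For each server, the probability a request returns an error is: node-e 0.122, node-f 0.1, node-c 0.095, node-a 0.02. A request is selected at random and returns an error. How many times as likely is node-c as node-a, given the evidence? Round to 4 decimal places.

Since the prior is uniform, the posterior is proportional to the likelihood:
  node-e: 0.122
  node-f: 0.1
  node-c: 0.095
  node-a: 0.02
Sum = 0.337.
The ratio is 0.095 / 0.02 (the normalizer cancels) = 4.7500.

4.7500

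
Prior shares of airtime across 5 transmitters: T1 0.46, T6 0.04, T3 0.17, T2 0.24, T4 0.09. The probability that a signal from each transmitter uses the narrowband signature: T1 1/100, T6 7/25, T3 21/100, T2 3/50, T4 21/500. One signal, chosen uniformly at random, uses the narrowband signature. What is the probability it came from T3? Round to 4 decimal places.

0.5123

By Bayes' rule, posterior ∝ prior × likelihood:
  T1: 0.46 × 0.01 = 0.0046
  T6: 0.04 × 0.28 = 0.0112
  T3: 0.17 × 0.21 = 0.0357
  T2: 0.24 × 0.06 = 0.0144
  T4: 0.09 × 0.042 = 0.00378
Total = 0.06968.
P(T3 | evidence) = 0.0357 / 0.06968 ≈ 0.5123.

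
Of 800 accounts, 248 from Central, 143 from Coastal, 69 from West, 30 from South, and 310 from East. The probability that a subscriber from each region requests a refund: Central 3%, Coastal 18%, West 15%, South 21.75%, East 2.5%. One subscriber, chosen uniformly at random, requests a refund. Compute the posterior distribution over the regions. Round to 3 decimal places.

Unnormalized posteriors (prior × likelihood):
  Central: 0.31 × 0.03 = 0.0093
  Coastal: 0.17875 × 0.18 = 0.032175
  West: 0.08625 × 0.15 = 0.0129375
  South: 0.0375 × 0.2175 = 0.00815625
  East: 0.3875 × 0.025 = 0.0096875
Total = 0.07225625.
P(Central | refund) = 0.0093/0.07225625 ≈ 0.129
P(Coastal | refund) = 0.032175/0.07225625 ≈ 0.445
P(West | refund) = 0.0129375/0.07225625 ≈ 0.179
P(South | refund) = 0.00815625/0.07225625 ≈ 0.113
P(East | refund) = 0.0096875/0.07225625 ≈ 0.134
(Check: 0.129+0.445+0.179+0.113+0.134 = 1.000.)

Central 0.129, Coastal 0.445, West 0.179, South 0.113, East 0.134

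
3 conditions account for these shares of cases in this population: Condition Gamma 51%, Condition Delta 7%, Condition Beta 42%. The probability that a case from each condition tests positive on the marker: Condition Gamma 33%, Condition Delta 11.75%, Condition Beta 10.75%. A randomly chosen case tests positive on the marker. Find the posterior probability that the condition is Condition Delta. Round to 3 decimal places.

0.037

Unnormalized posteriors (prior × likelihood):
  Condition Gamma: 0.51 × 0.33 = 0.1683
  Condition Delta: 0.07 × 0.1175 = 0.008225
  Condition Beta: 0.42 × 0.1075 = 0.04515
Total = 0.221675.
P(Condition Delta | evidence) = 0.008225 / 0.221675 ≈ 0.037.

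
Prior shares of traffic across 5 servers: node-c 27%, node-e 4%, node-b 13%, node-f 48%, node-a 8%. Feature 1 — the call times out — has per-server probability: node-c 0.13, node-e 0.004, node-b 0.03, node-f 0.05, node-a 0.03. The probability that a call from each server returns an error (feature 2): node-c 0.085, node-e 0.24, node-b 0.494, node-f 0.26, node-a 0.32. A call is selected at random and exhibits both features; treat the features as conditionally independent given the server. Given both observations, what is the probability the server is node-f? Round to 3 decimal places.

0.522

Unnormalized posteriors (prior × likelihood):
  node-c: 0.27 × 0.13 × 0.085 = 0.0029835
  node-e: 0.04 × 0.004 × 0.24 = 0.0000384
  node-b: 0.13 × 0.03 × 0.494 = 0.0019266
  node-f: 0.48 × 0.05 × 0.26 = 0.00624
  node-a: 0.08 × 0.03 × 0.32 = 0.000768
Total = 0.0119565.
P(node-f | evidence) = 0.00624 / 0.0119565 ≈ 0.522.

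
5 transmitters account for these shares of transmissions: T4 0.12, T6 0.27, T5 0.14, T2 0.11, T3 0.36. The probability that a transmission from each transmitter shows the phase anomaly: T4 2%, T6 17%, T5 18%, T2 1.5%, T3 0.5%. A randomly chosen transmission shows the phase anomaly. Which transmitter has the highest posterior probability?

T6

Compute prior × likelihood for every hypothesis:
  T4: 0.12 × 0.02 = 0.0024
  T6: 0.27 × 0.17 = 0.0459
  T5: 0.14 × 0.18 = 0.0252
  T2: 0.11 × 0.015 = 0.00165
  T3: 0.36 × 0.005 = 0.0018
Sum = 0.07695.
Largest term belongs to T6, so T6 is most probable.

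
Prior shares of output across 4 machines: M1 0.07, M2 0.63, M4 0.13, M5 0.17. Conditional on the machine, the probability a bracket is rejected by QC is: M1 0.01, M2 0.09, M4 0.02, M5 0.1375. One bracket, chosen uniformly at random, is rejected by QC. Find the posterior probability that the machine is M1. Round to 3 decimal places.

0.008

Compute prior × likelihood for every hypothesis:
  M1: 0.07 × 0.01 = 0.0007
  M2: 0.63 × 0.09 = 0.0567
  M4: 0.13 × 0.02 = 0.0026
  M5: 0.17 × 0.1375 = 0.023375
Total = 0.083375.
P(M1 | evidence) = 0.0007 / 0.083375 ≈ 0.008.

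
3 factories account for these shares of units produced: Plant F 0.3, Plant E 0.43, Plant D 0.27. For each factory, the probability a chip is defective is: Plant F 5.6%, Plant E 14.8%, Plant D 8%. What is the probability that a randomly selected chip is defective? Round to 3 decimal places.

0.102

Compute prior × likelihood for every hypothesis:
  Plant F: 0.3 × 0.056 = 0.0168
  Plant E: 0.43 × 0.148 = 0.06364
  Plant D: 0.27 × 0.08 = 0.0216
P(defective) = 0.0168 + 0.06364 + 0.0216 = 0.10204 → 0.102.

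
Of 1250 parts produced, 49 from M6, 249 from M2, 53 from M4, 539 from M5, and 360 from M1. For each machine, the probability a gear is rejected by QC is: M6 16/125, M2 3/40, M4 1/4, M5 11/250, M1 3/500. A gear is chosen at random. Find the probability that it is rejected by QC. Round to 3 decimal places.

Unnormalized posteriors (prior × likelihood):
  M6: 0.0392 × 0.128 = 0.0050176
  M2: 0.1992 × 0.075 = 0.01494
  M4: 0.0424 × 0.25 = 0.0106
  M5: 0.4312 × 0.044 = 0.0189728
  M1: 0.288 × 0.006 = 0.001728
P(rejected) = 0.0050176 + 0.01494 + 0.0106 + 0.0189728 + 0.001728 = 0.0512584 → 0.051.

0.051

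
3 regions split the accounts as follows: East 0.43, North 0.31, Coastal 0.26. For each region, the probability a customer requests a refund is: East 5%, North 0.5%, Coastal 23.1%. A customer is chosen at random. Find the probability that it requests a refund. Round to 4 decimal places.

0.0831

By Bayes' rule, posterior ∝ prior × likelihood:
  East: 0.43 × 0.05 = 0.0215
  North: 0.31 × 0.005 = 0.00155
  Coastal: 0.26 × 0.231 = 0.06006
P(refund) = 0.0215 + 0.00155 + 0.06006 = 0.08311 → 0.0831.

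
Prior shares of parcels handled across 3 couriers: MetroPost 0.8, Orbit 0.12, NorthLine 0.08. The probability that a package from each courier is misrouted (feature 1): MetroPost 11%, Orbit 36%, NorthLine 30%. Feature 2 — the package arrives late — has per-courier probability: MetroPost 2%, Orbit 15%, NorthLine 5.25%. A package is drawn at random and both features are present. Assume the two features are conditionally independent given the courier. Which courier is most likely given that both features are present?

Orbit

Unnormalized posteriors (prior × likelihood):
  MetroPost: 0.8 × 0.11 × 0.02 = 0.00176
  Orbit: 0.12 × 0.36 × 0.15 = 0.00648
  NorthLine: 0.08 × 0.3 × 0.0525 = 0.00126
Normalizing constant = 0.0095.
Largest term belongs to Orbit, so Orbit is most probable.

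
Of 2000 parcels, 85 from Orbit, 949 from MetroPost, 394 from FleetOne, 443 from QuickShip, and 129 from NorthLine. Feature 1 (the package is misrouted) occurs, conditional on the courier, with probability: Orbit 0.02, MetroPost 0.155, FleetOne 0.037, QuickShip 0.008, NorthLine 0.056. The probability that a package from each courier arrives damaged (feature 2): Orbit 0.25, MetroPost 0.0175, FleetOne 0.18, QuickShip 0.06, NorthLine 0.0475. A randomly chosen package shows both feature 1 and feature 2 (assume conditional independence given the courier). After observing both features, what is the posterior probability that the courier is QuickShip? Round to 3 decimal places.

Unnormalized posteriors (prior × likelihood):
  Orbit: 0.0425 × 0.02 × 0.25 = 0.0002125
  MetroPost: 0.4745 × 0.155 × 0.0175 = 0.00128708125
  FleetOne: 0.197 × 0.037 × 0.18 = 0.00131202
  QuickShip: 0.2215 × 0.008 × 0.06 = 0.00010632
  NorthLine: 0.0645 × 0.056 × 0.0475 = 0.00017157
Normalizing constant = 0.00308949125.
P(QuickShip | evidence) = 0.00010632 / 0.00308949125 ≈ 0.034.

0.034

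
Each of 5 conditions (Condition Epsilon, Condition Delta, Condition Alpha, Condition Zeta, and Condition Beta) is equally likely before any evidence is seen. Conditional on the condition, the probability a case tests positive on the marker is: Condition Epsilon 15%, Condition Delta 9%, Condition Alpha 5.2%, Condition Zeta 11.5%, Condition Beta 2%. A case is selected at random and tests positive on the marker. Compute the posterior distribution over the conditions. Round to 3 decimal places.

With a uniform prior (1/5 each), posterior ∝ likelihood:
  Condition Epsilon: 0.15
  Condition Delta: 0.09
  Condition Alpha: 0.052
  Condition Zeta: 0.115
  Condition Beta: 0.02
Sum = 0.427.
P(Condition Epsilon | marker-positive) = 0.15/0.427 ≈ 0.351
P(Condition Delta | marker-positive) = 0.09/0.427 ≈ 0.211
P(Condition Alpha | marker-positive) = 0.052/0.427 ≈ 0.122
P(Condition Zeta | marker-positive) = 0.115/0.427 ≈ 0.269
P(Condition Beta | marker-positive) = 0.02/0.427 ≈ 0.047

Condition Epsilon 0.351, Condition Delta 0.211, Condition Alpha 0.122, Condition Zeta 0.269, Condition Beta 0.047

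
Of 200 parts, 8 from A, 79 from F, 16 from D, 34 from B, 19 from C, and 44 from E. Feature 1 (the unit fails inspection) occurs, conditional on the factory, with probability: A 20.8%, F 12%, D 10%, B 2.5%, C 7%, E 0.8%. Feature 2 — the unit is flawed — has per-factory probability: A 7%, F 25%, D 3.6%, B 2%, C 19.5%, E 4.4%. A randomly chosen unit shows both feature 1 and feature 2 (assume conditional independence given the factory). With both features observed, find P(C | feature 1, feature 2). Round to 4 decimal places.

Compute prior × likelihood for every hypothesis:
  A: 0.04 × 0.208 × 0.07 = 0.0005824
  F: 0.395 × 0.12 × 0.25 = 0.01185
  D: 0.08 × 0.1 × 0.036 = 0.000288
  B: 0.17 × 0.025 × 0.02 = 0.000085
  C: 0.095 × 0.07 × 0.195 = 0.00129675
  E: 0.22 × 0.008 × 0.044 = 0.00007744
Sum = 0.01417959.
P(C | evidence) = 0.00129675 / 0.01417959 ≈ 0.0915.

0.0915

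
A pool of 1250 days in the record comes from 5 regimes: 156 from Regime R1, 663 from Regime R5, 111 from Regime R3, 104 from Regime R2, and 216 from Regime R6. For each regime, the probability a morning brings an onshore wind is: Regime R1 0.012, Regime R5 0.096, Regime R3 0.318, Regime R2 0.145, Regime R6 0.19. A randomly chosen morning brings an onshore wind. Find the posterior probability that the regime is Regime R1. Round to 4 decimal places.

0.0119

Compute prior × likelihood for every hypothesis:
  Regime R1: 0.1248 × 0.012 = 0.0014976
  Regime R5: 0.5304 × 0.096 = 0.0509184
  Regime R3: 0.0888 × 0.318 = 0.0282384
  Regime R2: 0.0832 × 0.145 = 0.012064
  Regime R6: 0.1728 × 0.19 = 0.032832
Normalizing constant = 0.1255504.
P(Regime R1 | evidence) = 0.0014976 / 0.1255504 ≈ 0.0119.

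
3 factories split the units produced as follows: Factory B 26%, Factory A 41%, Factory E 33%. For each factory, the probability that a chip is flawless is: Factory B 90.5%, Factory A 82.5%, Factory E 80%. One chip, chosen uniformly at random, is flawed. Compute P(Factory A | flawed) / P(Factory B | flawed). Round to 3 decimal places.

2.905

Taking complements, P(flawed | each) = Factory B 0.095, Factory A 0.175, Factory E 0.2.
Compute prior × likelihood for every hypothesis:
  Factory B: 0.26 × 0.095 = 0.0247
  Factory A: 0.41 × 0.175 = 0.07175
  Factory E: 0.33 × 0.2 = 0.066
Normalizing constant = 0.16245.
The ratio is 0.07175 / 0.0247 (the normalizer cancels) = 2.905.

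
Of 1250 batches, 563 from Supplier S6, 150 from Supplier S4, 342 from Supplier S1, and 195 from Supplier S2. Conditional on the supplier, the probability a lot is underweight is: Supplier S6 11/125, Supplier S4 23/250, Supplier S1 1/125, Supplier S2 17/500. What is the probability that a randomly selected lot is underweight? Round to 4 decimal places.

0.0582

By Bayes' rule, posterior ∝ prior × likelihood:
  Supplier S6: 0.4504 × 0.088 = 0.0396352
  Supplier S4: 0.12 × 0.092 = 0.01104
  Supplier S1: 0.2736 × 0.008 = 0.0021888
  Supplier S2: 0.156 × 0.034 = 0.005304
P(underweight) = 0.0396352 + 0.01104 + 0.0021888 + 0.005304 = 0.058168 → 0.0582.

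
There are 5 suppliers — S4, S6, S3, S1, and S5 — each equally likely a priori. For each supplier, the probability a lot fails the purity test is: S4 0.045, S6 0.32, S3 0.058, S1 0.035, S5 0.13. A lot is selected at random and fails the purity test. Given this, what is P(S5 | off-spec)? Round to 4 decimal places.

With a uniform prior (1/5 each), posterior ∝ likelihood:
  S4: 0.045
  S6: 0.32
  S3: 0.058
  S1: 0.035
  S5: 0.13
Sum = 0.588.
P(S5 | evidence) = 0.13 / 0.588 ≈ 0.2211.

0.2211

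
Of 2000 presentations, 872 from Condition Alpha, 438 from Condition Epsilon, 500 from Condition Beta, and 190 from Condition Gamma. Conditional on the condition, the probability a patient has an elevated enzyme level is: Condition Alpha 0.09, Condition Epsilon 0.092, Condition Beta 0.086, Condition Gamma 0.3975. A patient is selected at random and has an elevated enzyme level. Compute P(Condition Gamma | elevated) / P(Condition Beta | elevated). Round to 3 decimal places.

1.756

By Bayes' rule, posterior ∝ prior × likelihood:
  Condition Alpha: 0.436 × 0.09 = 0.03924
  Condition Epsilon: 0.219 × 0.092 = 0.020148
  Condition Beta: 0.25 × 0.086 = 0.0215
  Condition Gamma: 0.095 × 0.3975 = 0.0377625
Sum = 0.1186505.
The ratio is 0.0377625 / 0.0215 (the normalizer cancels) = 1.756.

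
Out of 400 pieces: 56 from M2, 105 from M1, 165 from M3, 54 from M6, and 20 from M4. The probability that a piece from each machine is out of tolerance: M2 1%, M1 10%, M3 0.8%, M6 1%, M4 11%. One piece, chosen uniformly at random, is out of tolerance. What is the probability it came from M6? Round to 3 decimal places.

Prior × likelihood for each hypothesis:
  M2: 0.14 × 0.01 = 0.0014
  M1: 0.2625 × 0.1 = 0.02625
  M3: 0.4125 × 0.008 = 0.0033
  M6: 0.135 × 0.01 = 0.00135
  M4: 0.05 × 0.11 = 0.0055
Sum = 0.0378.
P(M6 | evidence) = 0.00135 / 0.0378 ≈ 0.036.

0.036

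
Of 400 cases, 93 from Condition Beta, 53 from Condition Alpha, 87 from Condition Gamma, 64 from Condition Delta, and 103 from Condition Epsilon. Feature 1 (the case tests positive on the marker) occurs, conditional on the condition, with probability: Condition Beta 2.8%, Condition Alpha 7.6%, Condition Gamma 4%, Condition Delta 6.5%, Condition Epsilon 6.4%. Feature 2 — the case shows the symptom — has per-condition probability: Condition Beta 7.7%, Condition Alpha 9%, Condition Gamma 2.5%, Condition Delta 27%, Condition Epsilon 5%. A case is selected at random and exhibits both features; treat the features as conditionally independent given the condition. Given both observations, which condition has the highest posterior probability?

Condition Delta

Compute prior × likelihood for every hypothesis:
  Condition Beta: 0.2325 × 0.028 × 0.077 = 0.00050127
  Condition Alpha: 0.1325 × 0.076 × 0.09 = 0.0009063
  Condition Gamma: 0.2175 × 0.04 × 0.025 = 0.0002175
  Condition Delta: 0.16 × 0.065 × 0.27 = 0.002808
  Condition Epsilon: 0.2575 × 0.064 × 0.05 = 0.000824
Normalizing constant = 0.00525707.
Largest term belongs to Condition Delta, so Condition Delta is most probable.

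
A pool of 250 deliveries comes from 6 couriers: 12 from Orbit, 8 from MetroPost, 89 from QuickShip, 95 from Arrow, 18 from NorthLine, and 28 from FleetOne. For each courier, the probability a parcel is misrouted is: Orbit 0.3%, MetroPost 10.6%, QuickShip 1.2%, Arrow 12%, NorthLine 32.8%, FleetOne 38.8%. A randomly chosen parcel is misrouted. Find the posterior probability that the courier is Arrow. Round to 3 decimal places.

Unnormalized posteriors (prior × likelihood):
  Orbit: 0.048 × 0.003 = 0.000144
  MetroPost: 0.032 × 0.106 = 0.003392
  QuickShip: 0.356 × 0.012 = 0.004272
  Arrow: 0.38 × 0.12 = 0.0456
  NorthLine: 0.072 × 0.328 = 0.023616
  FleetOne: 0.112 × 0.388 = 0.043456
Sum = 0.12048.
P(Arrow | evidence) = 0.0456 / 0.12048 ≈ 0.378.

0.378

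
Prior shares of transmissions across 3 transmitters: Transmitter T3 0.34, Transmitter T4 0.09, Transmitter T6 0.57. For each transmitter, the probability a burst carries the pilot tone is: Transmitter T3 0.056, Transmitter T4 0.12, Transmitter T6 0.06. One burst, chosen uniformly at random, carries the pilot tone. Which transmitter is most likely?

Transmitter T6

Compute prior × likelihood for every hypothesis:
  Transmitter T3: 0.34 × 0.056 = 0.01904
  Transmitter T4: 0.09 × 0.12 = 0.0108
  Transmitter T6: 0.57 × 0.06 = 0.0342
Normalizing constant = 0.06404.
Largest term belongs to Transmitter T6, so Transmitter T6 is most probable.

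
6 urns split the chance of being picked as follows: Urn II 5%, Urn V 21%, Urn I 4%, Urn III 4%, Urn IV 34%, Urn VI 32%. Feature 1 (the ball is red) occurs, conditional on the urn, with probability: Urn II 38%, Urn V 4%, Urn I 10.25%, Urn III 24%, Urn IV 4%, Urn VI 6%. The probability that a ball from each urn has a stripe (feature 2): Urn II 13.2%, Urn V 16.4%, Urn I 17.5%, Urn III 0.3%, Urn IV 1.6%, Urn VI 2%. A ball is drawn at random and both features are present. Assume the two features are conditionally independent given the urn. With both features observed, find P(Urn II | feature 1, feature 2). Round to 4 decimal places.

Prior × likelihood for each hypothesis:
  Urn II: 0.05 × 0.38 × 0.132 = 0.002508
  Urn V: 0.21 × 0.04 × 0.164 = 0.0013776
  Urn I: 0.04 × 0.1025 × 0.175 = 0.0007175
  Urn III: 0.04 × 0.24 × 0.003 = 0.0000288
  Urn IV: 0.34 × 0.04 × 0.016 = 0.0002176
  Urn VI: 0.32 × 0.06 × 0.02 = 0.000384
Normalizing constant = 0.0052335.
P(Urn II | evidence) = 0.002508 / 0.0052335 ≈ 0.4792.

0.4792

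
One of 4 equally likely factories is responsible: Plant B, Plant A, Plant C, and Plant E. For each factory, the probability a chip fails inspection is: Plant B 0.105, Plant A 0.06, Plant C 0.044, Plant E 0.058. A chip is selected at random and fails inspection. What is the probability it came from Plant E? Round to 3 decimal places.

0.217

With a uniform prior (1/4 each), posterior ∝ likelihood:
  Plant B: 0.105
  Plant A: 0.06
  Plant C: 0.044
  Plant E: 0.058
Total = 0.267.
P(Plant E | evidence) = 0.058 / 0.267 ≈ 0.217.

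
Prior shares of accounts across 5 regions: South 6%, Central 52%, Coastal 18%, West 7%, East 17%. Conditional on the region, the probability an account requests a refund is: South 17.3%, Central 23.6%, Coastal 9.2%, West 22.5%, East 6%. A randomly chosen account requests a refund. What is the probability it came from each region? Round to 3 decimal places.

Unnormalized posteriors (prior × likelihood):
  South: 0.06 × 0.173 = 0.01038
  Central: 0.52 × 0.236 = 0.12272
  Coastal: 0.18 × 0.092 = 0.01656
  West: 0.07 × 0.225 = 0.01575
  East: 0.17 × 0.06 = 0.0102
Normalizing constant = 0.17561.
P(South | refund) = 0.01038/0.17561 ≈ 0.059
P(Central | refund) = 0.12272/0.17561 ≈ 0.699
P(Coastal | refund) = 0.01656/0.17561 ≈ 0.094
P(West | refund) = 0.01575/0.17561 ≈ 0.090
P(East | refund) = 0.0102/0.17561 ≈ 0.058
(Check: 0.059+0.699+0.094+0.090+0.058 = 1.000.)

South 0.059, Central 0.699, Coastal 0.094, West 0.090, East 0.058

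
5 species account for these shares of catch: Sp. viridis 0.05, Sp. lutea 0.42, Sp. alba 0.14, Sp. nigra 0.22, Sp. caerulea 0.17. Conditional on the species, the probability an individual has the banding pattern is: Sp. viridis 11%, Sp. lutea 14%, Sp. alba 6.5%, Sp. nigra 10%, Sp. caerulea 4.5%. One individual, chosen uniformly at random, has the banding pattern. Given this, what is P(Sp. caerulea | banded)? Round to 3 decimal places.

0.074

Prior × likelihood for each hypothesis:
  Sp. viridis: 0.05 × 0.11 = 0.0055
  Sp. lutea: 0.42 × 0.14 = 0.0588
  Sp. alba: 0.14 × 0.065 = 0.0091
  Sp. nigra: 0.22 × 0.1 = 0.022
  Sp. caerulea: 0.17 × 0.045 = 0.00765
Sum = 0.10305.
P(Sp. caerulea | evidence) = 0.00765 / 0.10305 ≈ 0.074.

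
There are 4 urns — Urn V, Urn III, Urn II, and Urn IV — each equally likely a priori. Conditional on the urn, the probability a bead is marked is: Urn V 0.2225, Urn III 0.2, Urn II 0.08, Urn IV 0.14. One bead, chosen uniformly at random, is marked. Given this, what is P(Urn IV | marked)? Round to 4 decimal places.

0.2179

Since the prior is uniform, the posterior is proportional to the likelihood:
  Urn V: 0.2225
  Urn III: 0.2
  Urn II: 0.08
  Urn IV: 0.14
Normalizing constant = 0.6425.
P(Urn IV | evidence) = 0.14 / 0.6425 ≈ 0.2179.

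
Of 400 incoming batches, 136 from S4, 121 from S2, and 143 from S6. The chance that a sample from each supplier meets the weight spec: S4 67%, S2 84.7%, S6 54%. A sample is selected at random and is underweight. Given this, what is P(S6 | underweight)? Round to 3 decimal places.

Taking complements, P(underweight | each) = S4 0.33, S2 0.153, S6 0.46.
By Bayes' rule, posterior ∝ prior × likelihood:
  S4: 0.34 × 0.33 = 0.1122
  S2: 0.3025 × 0.153 = 0.0462825
  S6: 0.3575 × 0.46 = 0.16445
Sum = 0.3229325.
P(S6 | evidence) = 0.16445 / 0.3229325 ≈ 0.509.

0.509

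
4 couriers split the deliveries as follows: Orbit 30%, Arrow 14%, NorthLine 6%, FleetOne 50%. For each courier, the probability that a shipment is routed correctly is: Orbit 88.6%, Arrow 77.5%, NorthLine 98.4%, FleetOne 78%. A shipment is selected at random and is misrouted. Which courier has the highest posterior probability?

Taking complements, P(misrouted | each) = Orbit 0.114, Arrow 0.225, NorthLine 0.016, FleetOne 0.22.
Unnormalized posteriors (prior × likelihood):
  Orbit: 0.3 × 0.114 = 0.0342
  Arrow: 0.14 × 0.225 = 0.0315
  NorthLine: 0.06 × 0.016 = 0.00096
  FleetOne: 0.5 × 0.22 = 0.11
Total = 0.17666.
Largest term belongs to FleetOne, so FleetOne is most probable.

FleetOne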